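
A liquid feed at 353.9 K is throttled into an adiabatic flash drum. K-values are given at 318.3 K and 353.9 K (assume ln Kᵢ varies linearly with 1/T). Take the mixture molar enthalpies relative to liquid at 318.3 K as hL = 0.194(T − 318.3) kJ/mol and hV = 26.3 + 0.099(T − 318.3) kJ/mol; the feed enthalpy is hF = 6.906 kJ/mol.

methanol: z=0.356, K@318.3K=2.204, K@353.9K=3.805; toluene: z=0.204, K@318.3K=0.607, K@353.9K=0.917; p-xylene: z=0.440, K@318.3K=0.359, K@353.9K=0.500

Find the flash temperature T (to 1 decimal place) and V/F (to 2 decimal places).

Adiabatic flash: solve Rachford–Rice at each trial T, then check hF = ψ·hV(T) + (1−ψ)·hL(T).
  T = 318.3 K: K = (2.204, 0.607, 0.359), RR gives ψ = 0.097, H_out = 2.540 kJ/mol
  T = 353.9 K: K = (3.805, 0.917, 0.500), RR gives ψ = 0.667, H_out = 22.186 kJ/mol
  T = 336.1 K: K = (2.938, 0.754, 0.427), RR gives ψ = 0.409, H_out = 13.524 kJ/mol
  T = 327.2 K: K = (2.555, 0.679, 0.393), RR gives ψ = 0.268, H_out = 8.539 kJ/mol
  T = 322.8 K: K = (2.377, 0.643, 0.376), RR gives ψ = 0.188, H_out = 5.745 kJ/mol
  T = 325.0 K: K = (2.465, 0.661, 0.384), RR gives ψ = 0.229, H_out = 7.177 kJ/mol
Linear interpolation between T = 322.8 (H_out = 5.745) and T = 325.0 (H_out = 7.177) on hF = 6.906 gives T ≈ 324.6 K, at which ψ = 0.22.

T = 324.6 K, V/F = 0.22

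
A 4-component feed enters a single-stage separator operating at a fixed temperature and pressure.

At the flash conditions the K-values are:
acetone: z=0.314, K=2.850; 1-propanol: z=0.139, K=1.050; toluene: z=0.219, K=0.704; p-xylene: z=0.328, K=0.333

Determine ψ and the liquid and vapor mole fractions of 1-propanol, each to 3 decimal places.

ψ = 0.353, x_1-propanol = 0.137, y_1-propanol = 0.143

Let ψ = V/F and solve Σ zᵢ(Kᵢ−1)/(1+ψ(Kᵢ−1)) = 0.
Feasibility: ΣzᵢKᵢ = 1.304, Σzᵢ/Kᵢ = 1.539 — both > 1, two phases present.
Iterate (Newton) starting at ψ = 0.54:
  ψ = 0.540: g = -0.1217, g' = -0.653 → ψ = 0.354
  ψ = 0.354: g = -0.0007, g' = -0.667 → ψ = 0.353
Converged at ψ = 0.353.
Compositions from xᵢ = zᵢ/(1+ψ(Kᵢ−1)), yᵢ = Kᵢxᵢ:
  acetone: x = 0.190, y = 0.542
  1-propanol: x = 0.137, y = 0.143
  toluene: x = 0.245, y = 0.172
  p-xylene: x = 0.429, y = 0.143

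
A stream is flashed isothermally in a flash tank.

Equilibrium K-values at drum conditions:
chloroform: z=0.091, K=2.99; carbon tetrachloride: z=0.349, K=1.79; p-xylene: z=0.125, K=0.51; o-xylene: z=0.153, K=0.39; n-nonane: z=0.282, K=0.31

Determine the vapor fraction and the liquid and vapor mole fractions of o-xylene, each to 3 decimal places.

Iterate (Newton) starting at ψ = 0.38:
  ψ = 0.380: g = -0.1453, g' = -0.634 → ψ = 0.151
  ψ = 0.151: g = -0.0005, g' = -0.658 → ψ = 0.150
Converged at ψ = 0.150.
Compositions from xᵢ = zᵢ/(1+ψ(Kᵢ−1)), yᵢ = Kᵢxᵢ:
  chloroform: x = 0.070, y = 0.210
  carbon tetrachloride: x = 0.312, y = 0.558
  p-xylene: x = 0.135, y = 0.069
  o-xylene: x = 0.168, y = 0.066
  n-nonane: x = 0.315, y = 0.098

ψ = 0.150, x_o-xylene = 0.168, y_o-xylene = 0.066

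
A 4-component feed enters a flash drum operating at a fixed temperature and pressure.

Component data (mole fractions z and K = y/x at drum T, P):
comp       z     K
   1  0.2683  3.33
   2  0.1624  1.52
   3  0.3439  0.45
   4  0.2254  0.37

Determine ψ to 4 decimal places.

Let ψ = V/F and solve Σ zᵢ(Kᵢ−1)/(1+ψ(Kᵢ−1)) = 0.
Feasibility: ΣzᵢKᵢ = 1.3784, Σzᵢ/Kᵢ = 1.5608 — both > 1, two phases present.
Iterate (Newton) starting at ψ = 0.69:
  ψ = 0.6900: g = -0.25415, g' = -0.7881 → ψ = 0.3675
  ψ = 0.3675: g = -0.01420, g' = -0.7686 → ψ = 0.3491
  ψ = 0.3491: g = 0.00011, g' = -0.7808 → ψ = 0.3492
Converged at ψ = 0.3492.

ψ = 0.3492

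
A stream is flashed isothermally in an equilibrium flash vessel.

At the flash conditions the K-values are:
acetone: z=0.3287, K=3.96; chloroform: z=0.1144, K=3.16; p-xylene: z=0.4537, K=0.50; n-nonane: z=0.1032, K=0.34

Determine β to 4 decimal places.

Iterate (Newton) starting at β = 0.62:
  β = 0.6200: g = 0.00475, g' = -0.8228 → β = 0.6258
Converged at β = 0.6258.

β = 0.6258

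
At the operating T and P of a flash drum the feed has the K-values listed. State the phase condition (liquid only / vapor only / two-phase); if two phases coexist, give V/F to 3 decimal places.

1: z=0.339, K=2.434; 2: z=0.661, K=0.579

two-phase, V/F = 0.344

ΣzᵢKᵢ = 1.208; Σzᵢ/Kᵢ = 1.281.
Both exceed 1, so a two-phase solution exists.
Let ψ = V/F and solve Σ zᵢ(Kᵢ−1)/(1+ψ(Kᵢ−1)) = 0.
Binary case is linear: z₁(K₁−1)(1+ψ(K₂−1)) + z₂(K₂−1)(1+ψ(K₁−1)) = 0
⇒ ψ = [z₁(K₁−1)+z₂(K₂−1)] / [−(K₁−1)(K₂−1)] = 0.2078/0.6037 = 0.344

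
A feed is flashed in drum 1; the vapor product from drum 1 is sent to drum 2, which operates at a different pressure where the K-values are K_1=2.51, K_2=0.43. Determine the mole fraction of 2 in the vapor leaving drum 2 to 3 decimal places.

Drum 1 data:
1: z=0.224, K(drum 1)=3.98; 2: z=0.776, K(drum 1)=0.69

y_2 (drum 2) = 0.312

Drum 1:
Let ψ₁ = V/F and solve Σ zᵢ(Kᵢ−1)/(1+ψ₁(Kᵢ−1)) = 0.
Check two-phase: ΣzᵢKᵢ = 1.427 > 1 and Σzᵢ/Kᵢ = 1.181 > 1, so g(0) = 0.427 > 0 and g(1) = -0.181 < 0.
Binary case is linear: z₁(K₁−1)(1+ψ₁(K₂−1)) + z₂(K₂−1)(1+ψ₁(K₁−1)) = 0
⇒ ψ₁ = [z₁(K₁−1)+z₂(K₂−1)] / [−(K₁−1)(K₂−1)] = 0.4270/0.9238 = 0.462
Drum-1 compositions:
  1: x = 0.094, y = 0.375
  2: x = 0.906, y = 0.625
Drum-2 feed = drum-1 vapor: z₂ = (0.3750, 0.6250).
Drum 2:
Binary case is linear: z₁(K₁−1)(1+ψ₂(K₂−1)) + z₂(K₂−1)(1+ψ₂(K₁−1)) = 0
⇒ ψ₂ = [z₁(K₁−1)+z₂(K₂−1)] / [−(K₁−1)(K₂−1)] = 0.2100/0.8607 = 0.244
  1: x = 0.274, y = 0.688
  2: x = 0.726, y = 0.312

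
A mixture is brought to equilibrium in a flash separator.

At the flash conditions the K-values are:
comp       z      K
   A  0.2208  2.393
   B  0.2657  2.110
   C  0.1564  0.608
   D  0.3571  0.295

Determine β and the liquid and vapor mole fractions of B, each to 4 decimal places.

β = 0.3696, x_B = 0.1884, y_B = 0.3975

Material balance + equilibrium reduce to Σ zᵢ(Kᵢ−1)/(1+β(Kᵢ−1)) = 0.
g(0) = ΣzᵢKᵢ − 1 = 0.2894 and g(1) = 1 − Σzᵢ/Kᵢ = -0.6859, so a root lies in (0, 1).
Newton–Raphson from β = 0.44:
  β = 0.4400: g = -0.05021, g' = -0.7206 → β = 0.3703
  β = 0.3703: g = -0.00051, g' = -0.7088 → β = 0.3696
Converged at β = 0.3696.
Compositions from xᵢ = zᵢ/(1+β(Kᵢ−1)), yᵢ = Kᵢxᵢ:
  A: x = 0.1458, y = 0.3488
  B: x = 0.1884, y = 0.3975
  C: x = 0.1829, y = 0.1112
  D: x = 0.4829, y = 0.1425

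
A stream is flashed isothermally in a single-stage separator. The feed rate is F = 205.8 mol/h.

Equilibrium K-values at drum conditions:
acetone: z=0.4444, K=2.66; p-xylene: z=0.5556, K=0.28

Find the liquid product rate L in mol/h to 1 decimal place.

L = 147.7 mol/h

Rachford–Rice: g(ψ) = Σ zᵢ(Kᵢ−1)/(1+ψ(Kᵢ−1)) = 0.
Feasibility: ΣzᵢKᵢ = 1.3377, Σzᵢ/Kᵢ = 2.1514 — both > 1, two phases present.
Binary case is linear: z₁(K₁−1)(1+ψ(K₂−1)) + z₂(K₂−1)(1+ψ(K₁−1)) = 0
⇒ ψ = [z₁(K₁−1)+z₂(K₂−1)] / [−(K₁−1)(K₂−1)] = 0.33767/1.19520 = 0.2825
Then V = ψ·F = 0.2825·205.8 = 58.1 mol/h and L = F − V = 147.7 mol/h.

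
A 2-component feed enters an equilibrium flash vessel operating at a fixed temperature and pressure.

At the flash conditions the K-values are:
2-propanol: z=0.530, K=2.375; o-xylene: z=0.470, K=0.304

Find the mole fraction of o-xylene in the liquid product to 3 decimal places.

x_o-xylene = 0.664

Rachford–Rice: g(ψ) = Σ zᵢ(Kᵢ−1)/(1+ψ(Kᵢ−1)) = 0.
Feasibility: ΣzᵢKᵢ = 1.402, Σzᵢ/Kᵢ = 1.769 — both > 1, two phases present.
Binary case is linear: z₁(K₁−1)(1+ψ(K₂−1)) + z₂(K₂−1)(1+ψ(K₁−1)) = 0
⇒ ψ = [z₁(K₁−1)+z₂(K₂−1)] / [−(K₁−1)(K₂−1)] = 0.4016/0.9570 = 0.420
Compositions from xᵢ = zᵢ/(1+ψ(Kᵢ−1)), yᵢ = Kᵢxᵢ:
  2-propanol: x = 0.336, y = 0.798
  o-xylene: x = 0.664, y = 0.202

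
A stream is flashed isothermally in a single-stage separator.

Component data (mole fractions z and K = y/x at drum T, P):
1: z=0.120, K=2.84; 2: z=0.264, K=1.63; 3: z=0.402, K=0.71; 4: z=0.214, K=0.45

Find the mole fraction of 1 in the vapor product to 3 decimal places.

Let ψ = V/F and solve Σ zᵢ(Kᵢ−1)/(1+ψ(Kᵢ−1)) = 0.
Feasibility: ΣzᵢKᵢ = 1.153, Σzᵢ/Kᵢ = 1.246 — both > 1, two phases present.
Iterate (Newton) starting at ψ = 0.3:
  ψ = 0.300: g = 0.0135, g' = -0.376 → ψ = 0.336
Converged at ψ = 0.336.
Compositions from xᵢ = zᵢ/(1+ψ(Kᵢ−1)), yᵢ = Kᵢxᵢ:
  1: x = 0.074, y = 0.210
  2: x = 0.218, y = 0.355
  3: x = 0.445, y = 0.316
  4: x = 0.263, y = 0.118

y_1 = 0.210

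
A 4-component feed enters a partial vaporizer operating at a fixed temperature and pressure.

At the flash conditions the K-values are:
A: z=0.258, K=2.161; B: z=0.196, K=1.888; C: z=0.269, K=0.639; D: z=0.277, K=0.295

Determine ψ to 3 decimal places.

ψ = 0.305

Rachford–Rice: g(ψ) = Σ zᵢ(Kᵢ−1)/(1+ψ(Kᵢ−1)) = 0.
Feasibility: ΣzᵢKᵢ = 1.181, Σzᵢ/Kᵢ = 1.583 — both > 1, two phases present.
Iterate (Newton) starting at ψ = 0.44:
  ψ = 0.440: g = -0.0751, g' = -0.571 → ψ = 0.308
  ψ = 0.308: g = -0.0016, g' = -0.553 → ψ = 0.305
Converged at ψ = 0.305.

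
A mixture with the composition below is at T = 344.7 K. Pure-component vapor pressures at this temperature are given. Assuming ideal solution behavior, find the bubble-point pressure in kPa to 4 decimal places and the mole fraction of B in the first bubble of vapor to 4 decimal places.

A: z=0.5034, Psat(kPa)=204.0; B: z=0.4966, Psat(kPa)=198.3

Pbub = 201.1694 kPa, y_B = 0.4895

At the bubble point ψ → 0, so ΣzᵢKᵢ = 1 with Kᵢ = Pᵢˢᵃᵗ/P ⇒ P = ΣzᵢPᵢˢᵃᵗ.
P = 0.5034·204.0 + 0.4966·198.3 = 201.1694 kPa
yᵢ = zᵢPᵢˢᵃᵗ/P ⇒ y_B = 0.4966·198.3/201.1694 = 0.4895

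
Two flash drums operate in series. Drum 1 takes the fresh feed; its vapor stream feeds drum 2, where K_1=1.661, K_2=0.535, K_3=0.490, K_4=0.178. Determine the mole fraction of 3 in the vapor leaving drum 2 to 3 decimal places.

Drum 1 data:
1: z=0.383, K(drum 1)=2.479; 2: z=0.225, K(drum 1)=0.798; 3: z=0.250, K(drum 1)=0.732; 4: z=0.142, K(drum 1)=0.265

y_3 (drum 2) = 0.120

Drum 1:
Newton–Raphson from ψ₁ = 0.5:
  ψ₁ = 0.500: g = 0.0327, g' = -0.504 → ψ₁ = 0.565
Converged at ψ₁ = 0.565.
Drum-1 compositions:
  1: x = 0.209, y = 0.517
  2: x = 0.254, y = 0.203
  3: x = 0.295, y = 0.216
  4: x = 0.243, y = 0.064
Drum-2 feed = drum-1 vapor: z₂ = (0.5174, 0.2027, 0.2156, 0.0643).
Drum 2:
Let ψ₂ = V/F and solve Σ zᵢ(Kᵢ−1)/(1+ψ₂(Kᵢ−1)) = 0.
Feasibility: ΣzᵢKᵢ = 1.085, Σzᵢ/Kᵢ = 1.492 — both > 1, two phases present.
Iterate (Newton) starting at ψ₂ = 0.56:
  ψ₂ = 0.560: g = -0.1297, g' = -0.460 → ψ₂ = 0.278
  ψ₂ = 0.278: g = -0.0159, g' = -0.368 → ψ₂ = 0.235
  ψ₂ = 0.235: g = -0.0001, g' = -0.364 → ψ₂ = 0.234
Converged at ψ₂ = 0.234.
  1: x = 0.448, y = 0.744
  2: x = 0.227, y = 0.122
  3: x = 0.245, y = 0.120
  4: x = 0.080, y = 0.014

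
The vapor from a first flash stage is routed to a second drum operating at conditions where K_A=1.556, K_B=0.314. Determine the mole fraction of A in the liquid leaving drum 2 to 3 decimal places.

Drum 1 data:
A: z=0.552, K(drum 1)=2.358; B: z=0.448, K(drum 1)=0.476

x_A (drum 2) = 0.552

Drum 1:
Binary case is linear: z₁(K₁−1)(1+ψ₁(K₂−1)) + z₂(K₂−1)(1+ψ₁(K₁−1)) = 0
⇒ ψ₁ = [z₁(K₁−1)+z₂(K₂−1)] / [−(K₁−1)(K₂−1)] = 0.5149/0.7116 = 0.724
Drum-1 compositions:
  A: x = 0.278, y = 0.657
  B: x = 0.722, y = 0.343
Drum-2 feed = drum-1 vapor: z₂ = (0.6565, 0.3435).
Drum 2:
Rachford–Rice: g(ψ₂) = Σ zᵢ(Kᵢ−1)/(1+ψ₂(Kᵢ−1)) = 0.
g(0) = ΣzᵢKᵢ − 1 = 0.129 and g(1) = 1 − Σzᵢ/Kᵢ = -0.516, so a root lies in (0, 1).
Binary case is linear: z₁(K₁−1)(1+ψ₂(K₂−1)) + z₂(K₂−1)(1+ψ₂(K₁−1)) = 0
⇒ ψ₂ = [z₁(K₁−1)+z₂(K₂−1)] / [−(K₁−1)(K₂−1)] = 0.1294/0.3814 = 0.339
  A: x = 0.552, y = 0.859
  B: x = 0.448, y = 0.141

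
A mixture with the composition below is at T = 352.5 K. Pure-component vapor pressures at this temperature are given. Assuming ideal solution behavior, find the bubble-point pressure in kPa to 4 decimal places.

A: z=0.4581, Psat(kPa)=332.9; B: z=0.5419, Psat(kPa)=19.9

At the bubble point ψ → 0, so ΣzᵢKᵢ = 1 with Kᵢ = Pᵢˢᵃᵗ/P ⇒ P = ΣzᵢPᵢˢᵃᵗ.
P = 0.4581·332.9 + 0.5419·19.9 = 163.2853 kPa

Pbub = 163.2853 kPa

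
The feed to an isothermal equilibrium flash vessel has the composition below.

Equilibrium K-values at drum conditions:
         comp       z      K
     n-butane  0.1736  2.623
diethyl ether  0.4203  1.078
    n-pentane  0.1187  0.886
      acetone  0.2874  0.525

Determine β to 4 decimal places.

β = 0.4754

Rachford–Rice: g(β) = Σ zᵢ(Kᵢ−1)/(1+β(Kᵢ−1)) = 0.
Feasibility: ΣzᵢKᵢ = 1.1645, Σzᵢ/Kᵢ = 1.1375 — both > 1, two phases present.
Newton iteration, β⁰ = 0.5:
  β = 0.5000: g = -0.00630, g' = -0.2550 → β = 0.4753
  β = 0.4753: g = 0.00004, g' = -0.2580 → β = 0.4754
Converged at β = 0.4754.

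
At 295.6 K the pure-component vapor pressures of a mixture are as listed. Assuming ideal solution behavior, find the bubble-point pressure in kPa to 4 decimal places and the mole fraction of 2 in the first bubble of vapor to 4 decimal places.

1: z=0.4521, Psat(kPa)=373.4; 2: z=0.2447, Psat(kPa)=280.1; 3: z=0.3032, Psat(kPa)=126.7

Pbub = 275.7700 kPa, y_2 = 0.2485

At the bubble point ψ → 0, so ΣzᵢKᵢ = 1 with Kᵢ = Pᵢˢᵃᵗ/P ⇒ P = ΣzᵢPᵢˢᵃᵗ.
P = 0.4521·373.4 + 0.2447·280.1 + 0.3032·126.7 = 275.7700 kPa
yᵢ = zᵢPᵢˢᵃᵗ/P ⇒ y_2 = 0.2447·280.1/275.7700 = 0.2485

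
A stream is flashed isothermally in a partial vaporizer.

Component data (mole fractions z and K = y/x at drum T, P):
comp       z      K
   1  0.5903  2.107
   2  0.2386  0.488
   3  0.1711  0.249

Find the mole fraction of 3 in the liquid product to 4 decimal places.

Newton–Raphson from ψ = 0.5:
  ψ = 0.5000: g = 0.05068, g' = -0.6602 → ψ = 0.5768
  ψ = 0.5768: g = -0.00122, g' = -0.6957 → ψ = 0.5750
Converged at ψ = 0.5750.
Compositions from xᵢ = zᵢ/(1+ψ(Kᵢ−1)), yᵢ = Kᵢxᵢ:
  1: x = 0.3607, y = 0.7600
  2: x = 0.3382, y = 0.1650
  3: x = 0.3011, y = 0.0750

x_3 = 0.3011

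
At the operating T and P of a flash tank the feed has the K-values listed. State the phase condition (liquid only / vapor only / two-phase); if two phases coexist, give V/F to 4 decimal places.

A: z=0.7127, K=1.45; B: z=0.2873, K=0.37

two-phase, V/F = 0.4928

ΣzᵢKᵢ = 1.1397; Σzᵢ/Kᵢ = 1.2680.
Both exceed 1, so a two-phase solution exists.
Let ψ = V/F and solve Σ zᵢ(Kᵢ−1)/(1+ψ(Kᵢ−1)) = 0.
Newton–Raphson from ψ = 0.56:
  ψ = 0.5600: g = -0.02350, g' = -0.3643 → ψ = 0.4955
  ψ = 0.4955: g = -0.00090, g' = -0.3375 → ψ = 0.4928
Converged at ψ = 0.4928.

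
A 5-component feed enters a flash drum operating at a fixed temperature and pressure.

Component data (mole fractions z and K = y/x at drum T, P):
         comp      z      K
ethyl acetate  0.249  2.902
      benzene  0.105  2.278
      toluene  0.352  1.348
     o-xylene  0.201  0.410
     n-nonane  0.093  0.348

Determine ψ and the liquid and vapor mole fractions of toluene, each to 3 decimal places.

Newton iteration, ψ⁰ = 0.66:
  ψ = 0.660: g = 0.0817, g' = -0.565 → ψ = 0.805
  ψ = 0.805: g = -0.0043, g' = -0.637 → ψ = 0.798
Converged at ψ = 0.798.
Compositions from xᵢ = zᵢ/(1+ψ(Kᵢ−1)), yᵢ = Kᵢxᵢ:
  ethyl acetate: x = 0.099, y = 0.287
  benzene: x = 0.052, y = 0.118
  toluene: x = 0.276, y = 0.371
  o-xylene: x = 0.380, y = 0.156
  n-nonane: x = 0.194, y = 0.067

ψ = 0.798, x_toluene = 0.276, y_toluene = 0.371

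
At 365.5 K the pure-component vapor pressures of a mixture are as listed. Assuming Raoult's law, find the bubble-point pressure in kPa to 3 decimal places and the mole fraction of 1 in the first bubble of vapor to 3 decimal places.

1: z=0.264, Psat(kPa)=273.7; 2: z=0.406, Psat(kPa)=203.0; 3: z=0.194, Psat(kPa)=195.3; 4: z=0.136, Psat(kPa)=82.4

At the bubble point ψ → 0, so ΣzᵢKᵢ = 1 with Kᵢ = Pᵢˢᵃᵗ/P ⇒ P = ΣzᵢPᵢˢᵃᵗ.
P = 0.264·273.7 + 0.406·203.0 + 0.194·195.3 + 0.136·82.4 = 203.769 kPa
yᵢ = zᵢPᵢˢᵃᵗ/P ⇒ y_1 = 0.264·273.7/203.769 = 0.355

Pbub = 203.769 kPa, y_1 = 0.355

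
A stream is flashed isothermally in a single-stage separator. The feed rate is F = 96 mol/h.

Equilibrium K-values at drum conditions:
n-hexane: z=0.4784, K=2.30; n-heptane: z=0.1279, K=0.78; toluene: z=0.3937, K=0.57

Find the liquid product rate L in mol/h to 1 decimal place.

Material balance + equilibrium reduce to Σ zᵢ(Kᵢ−1)/(1+V/F(Kᵢ−1)) = 0.
g(0) = ΣzᵢKᵢ − 1 = 0.4245 and g(1) = 1 − Σzᵢ/Kᵢ = -0.0627, so a root lies in (0, 1).
Newton iteration, V/F⁰ = 0.5:
  V/F = 0.5000: g = 0.12965, g' = -0.4229 → V/F = 0.8066
  V/F = 0.8066: g = 0.01021, g' = -0.3724 → V/F = 0.8340
Converged at V/F = 0.8340.
Then V = V/F·F = 0.8340·96 = 80.1 mol/h and L = F − V = 15.9 mol/h.

L = 15.9 mol/h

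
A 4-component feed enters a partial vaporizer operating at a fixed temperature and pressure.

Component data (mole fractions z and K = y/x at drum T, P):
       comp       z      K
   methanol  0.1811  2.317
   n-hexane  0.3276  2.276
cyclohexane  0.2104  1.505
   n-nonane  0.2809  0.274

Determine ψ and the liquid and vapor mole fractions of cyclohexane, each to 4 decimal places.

ψ = 0.7099, x_cyclohexane = 0.1549, y_cyclohexane = 0.2331

Let ψ = V/F and solve Σ zᵢ(Kᵢ−1)/(1+ψ(Kᵢ−1)) = 0.
Feasibility: ΣzᵢKᵢ = 1.5588, Σzᵢ/Kᵢ = 1.3871 — both > 1, two phases present.
Newton–Raphson from ψ = 0.39:
  ψ = 0.3900: g = 0.24098, g' = -0.7005 → ψ = 0.7340
  ψ = 0.7340: g = -0.02195, g' = -0.9306 → ψ = 0.7104
  ψ = 0.7104: g = -0.00048, g' = -0.8911 → ψ = 0.7099
Converged at ψ = 0.7099.
Compositions from xᵢ = zᵢ/(1+ψ(Kᵢ−1)), yᵢ = Kᵢxᵢ:
  methanol: x = 0.0936, y = 0.2169
  n-hexane: x = 0.1719, y = 0.3912
  cyclohexane: x = 0.1549, y = 0.2331
  n-nonane: x = 0.5796, y = 0.1588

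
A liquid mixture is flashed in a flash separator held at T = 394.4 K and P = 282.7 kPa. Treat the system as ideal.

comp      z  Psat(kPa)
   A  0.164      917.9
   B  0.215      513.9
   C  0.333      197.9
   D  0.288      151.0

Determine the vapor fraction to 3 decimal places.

ψ = 0.515

Raoult's law: Kᵢ = Pᵢˢᵃᵗ/P = Pᵢˢᵃᵗ/282.7.
  K_A = 917.9/282.7 = 3.24690, K_B = 513.9/282.7 = 1.81783, K_C = 197.9/282.7 = 0.70004, K_D = 151.0/282.7 = 0.53414
Iterate (Newton) starting at ψ = 0.67:
  ψ = 0.670: g = -0.0594, g' = -0.371 → ψ = 0.510
  ψ = 0.510: g = 0.0019, g' = -0.401 → ψ = 0.515
Converged at ψ = 0.515.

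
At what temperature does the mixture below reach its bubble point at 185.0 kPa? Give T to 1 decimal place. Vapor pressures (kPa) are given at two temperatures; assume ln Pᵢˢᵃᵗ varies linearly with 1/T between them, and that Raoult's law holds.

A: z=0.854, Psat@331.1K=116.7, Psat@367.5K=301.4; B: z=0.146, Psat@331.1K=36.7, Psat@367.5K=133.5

T = 351.5 K

Bubble-point temperature: ΣzᵢPᵢˢᵃᵗ(T) = P. Interpolate ln Pᵢˢᵃᵗ = aᵢ + bᵢ/T.
  T = 331.1 K: ΣzᵢPᵢˢᵃᵗ = 105.02 kPa
  T = 367.5 K: ΣzᵢPᵢˢᵃᵗ = 276.89 kPa
  T = 349.3 K: ΣzᵢPᵢˢᵃᵗ = 174.74 kPa
  T = 358.4 K: ΣzᵢPᵢˢᵃᵗ = 221.21 kPa
  T = 353.9 K: ΣzᵢPᵢˢᵃᵗ = 197.15 kPa
  T = 351.6 K: ΣzᵢPᵢˢᵃᵗ = 185.68 kPa
Interpolating between 349.3 K and 351.6 K gives T ≈ 351.5 K.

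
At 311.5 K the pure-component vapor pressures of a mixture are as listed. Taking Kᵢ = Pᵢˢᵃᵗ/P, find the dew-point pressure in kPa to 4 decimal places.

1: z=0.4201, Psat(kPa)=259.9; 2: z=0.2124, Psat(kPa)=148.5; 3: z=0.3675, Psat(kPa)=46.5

Pdew = 91.3249 kPa

At the dew point ψ → 1, so Σzᵢ/Kᵢ = 1 with Kᵢ = Pᵢˢᵃᵗ/P ⇒ 1/P = Σzᵢ/Pᵢˢᵃᵗ.
1/P = 0.4201/259.9 + 0.2124/148.5 + 0.3675/46.5 = 0.0109499 ⇒ P = 91.3249 kPa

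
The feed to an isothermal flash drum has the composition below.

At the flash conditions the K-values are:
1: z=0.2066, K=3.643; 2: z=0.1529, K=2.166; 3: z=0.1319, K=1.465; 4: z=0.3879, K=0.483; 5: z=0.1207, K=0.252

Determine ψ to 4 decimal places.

ψ = 0.4767

Let ψ = V/F and solve Σ zᵢ(Kᵢ−1)/(1+ψ(Kᵢ−1)) = 0.
g(0) = ΣzᵢKᵢ − 1 = 0.4948 and g(1) = 1 − Σzᵢ/Kᵢ = -0.4994, so a root lies in (0, 1).
Iterate (Newton) starting at ψ = 0.5:
  ψ = 0.5000: g = -0.01708, g' = -0.7304 → ψ = 0.4766
  ψ = 0.4766: g = 0.00003, g' = -0.7333 → ψ = 0.4767
Converged at ψ = 0.4767.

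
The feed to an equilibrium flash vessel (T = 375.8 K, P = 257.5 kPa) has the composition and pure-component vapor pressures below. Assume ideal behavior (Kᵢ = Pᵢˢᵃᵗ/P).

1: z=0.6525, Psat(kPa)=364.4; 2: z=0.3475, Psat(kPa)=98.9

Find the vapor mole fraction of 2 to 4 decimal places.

y_2 = 0.1546

Raoult's law: Kᵢ = Pᵢˢᵃᵗ/P = Pᵢˢᵃᵗ/257.5.
  K_1 = 364.4/257.5 = 1.415146, K_2 = 98.9/257.5 = 0.384078
Rachford–Rice: g(ψ) = Σ zᵢ(Kᵢ−1)/(1+ψ(Kᵢ−1)) = 0.
Check two-phase: ΣzᵢKᵢ = 1.0568 > 1 and Σzᵢ/Kᵢ = 1.3658 > 1, so g(0) = 0.0568 > 0 and g(1) = -0.3658 < 0.
Binary case is linear: z₁(K₁−1)(1+ψ(K₂−1)) + z₂(K₂−1)(1+ψ(K₁−1)) = 0
⇒ ψ = [z₁(K₁−1)+z₂(K₂−1)] / [−(K₁−1)(K₂−1)] = 0.05685/0.25570 = 0.2223
Compositions from xᵢ = zᵢ/(1+ψ(Kᵢ−1)), yᵢ = Kᵢxᵢ:
  1: x = 0.5974, y = 0.8454
  2: x = 0.4026, y = 0.1546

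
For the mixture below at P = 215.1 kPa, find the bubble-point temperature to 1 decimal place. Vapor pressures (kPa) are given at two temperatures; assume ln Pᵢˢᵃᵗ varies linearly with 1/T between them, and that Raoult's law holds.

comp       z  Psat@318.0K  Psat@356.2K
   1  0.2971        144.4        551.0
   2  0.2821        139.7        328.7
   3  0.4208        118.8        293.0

T = 334.8 K

Bubble-point temperature: ΣzᵢPᵢˢᵃᵗ(T) = P. Interpolate ln Pᵢˢᵃᵗ = aᵢ + bᵢ/T.
  T = 318.0 K: ΣzᵢPᵢˢᵃᵗ = 132.30 kPa
  T = 356.2 K: ΣzᵢPᵢˢᵃᵗ = 379.72 kPa
  T = 337.1 K: ΣzᵢPᵢˢᵃᵗ = 229.52 kPa
  T = 327.6 K: ΣzᵢPᵢˢᵃᵗ = 175.62 kPa
  T = 332.4 K: ΣzᵢPᵢˢᵃᵗ = 201.36 kPa
  T = 334.8 K: ΣzᵢPᵢˢᵃᵗ = 215.36 kPa
Interpolating between 332.4 K and 334.8 K gives T ≈ 334.8 K.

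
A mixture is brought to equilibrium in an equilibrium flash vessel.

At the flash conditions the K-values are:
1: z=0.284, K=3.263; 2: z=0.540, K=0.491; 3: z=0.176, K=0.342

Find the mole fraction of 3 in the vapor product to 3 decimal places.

y_3 = 0.069

Let ψ = V/F and solve Σ zᵢ(Kᵢ−1)/(1+ψ(Kᵢ−1)) = 0.
Feasibility: ΣzᵢKᵢ = 1.252, Σzᵢ/Kᵢ = 1.701 — both > 1, two phases present.
Newton–Raphson from ψ = 0.5:
  ψ = 0.500: g = -0.2398, g' = -0.741 → ψ = 0.176
  ψ = 0.176: g = 0.0263, g' = -1.009 → ψ = 0.203
Converged at ψ = 0.203.
Compositions from xᵢ = zᵢ/(1+ψ(Kᵢ−1)), yᵢ = Kᵢxᵢ:
  1: x = 0.195, y = 0.635
  2: x = 0.602, y = 0.296
  3: x = 0.203, y = 0.069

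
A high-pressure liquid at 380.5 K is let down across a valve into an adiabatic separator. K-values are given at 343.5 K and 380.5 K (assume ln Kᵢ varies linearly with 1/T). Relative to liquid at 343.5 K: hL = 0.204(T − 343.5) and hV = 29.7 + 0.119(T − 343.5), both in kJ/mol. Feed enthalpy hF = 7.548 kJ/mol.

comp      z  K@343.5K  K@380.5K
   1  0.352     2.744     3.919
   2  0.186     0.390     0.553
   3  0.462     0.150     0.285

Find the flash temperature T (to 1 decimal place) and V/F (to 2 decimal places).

T = 356.4 K, V/F = 0.17

Adiabatic flash: solve Rachford–Rice at each trial T, then check hF = ψ·hV(T) + (1−ψ)·hL(T).
  T = 343.5 K: K = (2.744, 0.390, 0.150), RR gives ψ = 0.079, H_out = 2.332 kJ/mol
  T = 380.5 K: K = (3.919, 0.553, 0.285), RR gives ψ = 0.325, H_out = 16.171 kJ/mol
  T = 362.0 K: K = (3.309, 0.469, 0.210), RR gives ψ = 0.209, H_out = 9.653 kJ/mol
  T = 352.8 K: K = (3.022, 0.429, 0.179), RR gives ψ = 0.148, H_out = 6.170 kJ/mol
  T = 357.4 K: K = (3.164, 0.448, 0.194), RR gives ψ = 0.179, H_out = 7.942 kJ/mol
  T = 355.1 K: K = (3.093, 0.439, 0.186), RR gives ψ = 0.164, H_out = 7.065 kJ/mol
Linear interpolation between T = 355.1 (H_out = 7.065) and T = 357.4 (H_out = 7.942) on hF = 7.548 gives T ≈ 356.4 K, at which ψ = 0.17.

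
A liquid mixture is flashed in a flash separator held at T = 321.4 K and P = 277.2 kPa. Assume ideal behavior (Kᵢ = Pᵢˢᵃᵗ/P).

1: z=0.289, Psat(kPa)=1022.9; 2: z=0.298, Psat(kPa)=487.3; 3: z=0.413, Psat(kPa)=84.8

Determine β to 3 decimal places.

Raoult's law: Kᵢ = Pᵢˢᵃᵗ/P = Pᵢˢᵃᵗ/277.2.
  K_1 = 1022.9/277.2 = 3.69012, K_2 = 487.3/277.2 = 1.75794, K_3 = 84.8/277.2 = 0.30592
Rachford–Rice: g(β) = Σ zᵢ(Kᵢ−1)/(1+β(Kᵢ−1)) = 0.
Feasibility: ΣzᵢKᵢ = 1.717, Σzᵢ/Kᵢ = 1.598 — both > 1, two phases present.
Newton iteration, β⁰ = 0.5:
  β = 0.500: g = 0.0563, g' = -0.937 → β = 0.560
Converged at β = 0.560.

β = 0.560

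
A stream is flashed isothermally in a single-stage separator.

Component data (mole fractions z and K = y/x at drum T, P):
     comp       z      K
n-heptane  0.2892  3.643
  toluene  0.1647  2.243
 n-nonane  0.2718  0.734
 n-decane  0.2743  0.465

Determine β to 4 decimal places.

Rachford–Rice: g(β) = Σ zᵢ(Kᵢ−1)/(1+β(Kᵢ−1)) = 0.
Feasibility: ΣzᵢKᵢ = 1.7500, Σzᵢ/Kᵢ = 1.1130 — both > 1, two phases present.
Newton–Raphson from β = 0.52:
  β = 0.5200: g = 0.15905, g' = -0.6288 → β = 0.7729
  β = 0.7729: g = 0.01437, g' = -0.5431 → β = 0.7994
Converged at β = 0.7994.

β = 0.7994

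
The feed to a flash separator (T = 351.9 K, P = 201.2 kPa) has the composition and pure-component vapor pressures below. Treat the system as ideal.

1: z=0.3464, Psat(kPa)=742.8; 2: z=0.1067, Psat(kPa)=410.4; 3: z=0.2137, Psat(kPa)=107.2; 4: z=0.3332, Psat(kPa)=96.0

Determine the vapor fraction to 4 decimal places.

ψ = 0.6471

Raoult's law: Kᵢ = Pᵢˢᵃᵗ/P = Pᵢˢᵃᵗ/201.2.
  K_1 = 742.8/201.2 = 3.691849, K_2 = 410.4/201.2 = 2.039761, K_3 = 107.2/201.2 = 0.532803, K_4 = 96.0/201.2 = 0.477137
Newton iteration, ψ⁰ = 0.5:
  ψ = 0.5000: g = 0.10432, g' = -0.7524 → ψ = 0.6386
  ψ = 0.6386: g = 0.00574, g' = -0.6812 → ψ = 0.6471
Converged at ψ = 0.6471.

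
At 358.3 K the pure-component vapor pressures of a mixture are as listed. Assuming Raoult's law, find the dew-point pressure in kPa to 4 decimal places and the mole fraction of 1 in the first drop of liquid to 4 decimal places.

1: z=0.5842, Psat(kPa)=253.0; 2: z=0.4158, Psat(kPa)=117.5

Pdew = 171.0041 kPa, x_1 = 0.3949

At the dew point ψ → 1, so Σzᵢ/Kᵢ = 1 with Kᵢ = Pᵢˢᵃᵗ/P ⇒ 1/P = Σzᵢ/Pᵢˢᵃᵗ.
1/P = 0.5842/253.0 + 0.4158/117.5 = 0.0058478 ⇒ P = 171.0041 kPa
xᵢ = zᵢP/Pᵢˢᵃᵗ ⇒ x_1 = 0.5842·171.0041/253.0 = 0.3949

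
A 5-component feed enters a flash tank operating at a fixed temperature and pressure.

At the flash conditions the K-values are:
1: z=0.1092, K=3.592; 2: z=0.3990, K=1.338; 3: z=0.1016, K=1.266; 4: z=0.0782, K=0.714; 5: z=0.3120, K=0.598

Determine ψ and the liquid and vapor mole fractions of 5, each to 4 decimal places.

Newton iteration, ψ⁰ = 0.5:
  ψ = 0.5000: g = 0.07942, g' = -0.2658 → ψ = 0.7988
  ψ = 0.7988: g = 0.00693, g' = -0.2311 → ψ = 0.8288
Converged at ψ = 0.8288.
Compositions from xᵢ = zᵢ/(1+ψ(Kᵢ−1)), yᵢ = Kᵢxᵢ:
  1: x = 0.0347, y = 0.1246
  2: x = 0.3117, y = 0.4170
  3: x = 0.0832, y = 0.1054
  4: x = 0.1025, y = 0.0732
  5: x = 0.4679, y = 0.2798

ψ = 0.8288, x_5 = 0.4679, y_5 = 0.2798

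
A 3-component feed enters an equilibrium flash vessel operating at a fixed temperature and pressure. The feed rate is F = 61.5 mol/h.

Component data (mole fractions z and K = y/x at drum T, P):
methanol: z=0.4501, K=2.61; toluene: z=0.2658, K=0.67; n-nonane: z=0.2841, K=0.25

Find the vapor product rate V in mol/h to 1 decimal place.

V = 27.3 mol/h

Let β = V/F and solve Σ zᵢ(Kᵢ−1)/(1+β(Kᵢ−1)) = 0.
Check two-phase: ΣzᵢKᵢ = 1.4239 > 1 and Σzᵢ/Kᵢ = 1.7056 > 1, so g(0) = 0.4239 > 0 and g(1) = -0.7056 < 0.
Iterate (Newton) starting at β = 0.5:
  β = 0.5000: g = -0.04449, g' = -0.8087 → β = 0.4450
  β = 0.4450: g = -0.00043, g' = -0.7958 → β = 0.4444
Converged at β = 0.4444.
Then V = β·F = 0.4444·61.5 = 27.3 mol/h and L = F − V = 34.2 mol/h.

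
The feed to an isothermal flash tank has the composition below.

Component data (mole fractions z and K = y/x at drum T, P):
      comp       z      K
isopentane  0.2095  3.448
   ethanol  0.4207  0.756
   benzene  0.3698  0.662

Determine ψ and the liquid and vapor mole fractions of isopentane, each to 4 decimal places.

ψ = 0.4021, x_isopentane = 0.1056, y_isopentane = 0.3640

Rachford–Rice: g(ψ) = Σ zᵢ(Kᵢ−1)/(1+ψ(Kᵢ−1)) = 0.
g(0) = ΣzᵢKᵢ − 1 = 0.2852 and g(1) = 1 − Σzᵢ/Kᵢ = -0.1759, so a root lies in (0, 1).
Newton–Raphson from ψ = 0.54:
  ψ = 0.5400: g = -0.05025, g' = -0.3293 → ψ = 0.3874
  ψ = 0.3874: g = 0.00603, g' = -0.4172 → ψ = 0.4019
  ψ = 0.4019: g = 0.00008, g' = -0.4064 → ψ = 0.4021
Converged at ψ = 0.4021.
Compositions from xᵢ = zᵢ/(1+ψ(Kᵢ−1)), yᵢ = Kᵢxᵢ:
  isopentane: x = 0.1056, y = 0.3640
  ethanol: x = 0.4665, y = 0.3526
  benzene: x = 0.4280, y = 0.2833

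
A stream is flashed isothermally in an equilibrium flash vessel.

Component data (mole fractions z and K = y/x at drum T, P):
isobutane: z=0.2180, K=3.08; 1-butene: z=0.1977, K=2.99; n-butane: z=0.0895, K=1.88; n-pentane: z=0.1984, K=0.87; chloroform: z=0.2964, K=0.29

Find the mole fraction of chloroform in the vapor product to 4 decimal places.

y_chloroform = 0.1585

Material balance + equilibrium reduce to Σ zᵢ(Kᵢ−1)/(1+V/F(Kᵢ−1)) = 0.
g(0) = ΣzᵢKᵢ − 1 = 0.6894 and g(1) = 1 − Σzᵢ/Kᵢ = -0.4346, so a root lies in (0, 1).
Newton iteration, V/F⁰ = 0.5:
  V/F = 0.5000: g = 0.12032, g' = -0.8198 → V/F = 0.6468
  V/F = 0.6468: g = -0.00175, g' = -0.8642 → V/F = 0.6448
Converged at V/F = 0.6447.
Compositions from xᵢ = zᵢ/(1+V/F(Kᵢ−1)), yᵢ = Kᵢxᵢ:
  isobutane: x = 0.0931, y = 0.2868
  1-butene: x = 0.0866, y = 0.2589
  n-butane: x = 0.0571, y = 0.1074
  n-pentane: x = 0.2166, y = 0.1884
  chloroform: x = 0.5466, y = 0.1585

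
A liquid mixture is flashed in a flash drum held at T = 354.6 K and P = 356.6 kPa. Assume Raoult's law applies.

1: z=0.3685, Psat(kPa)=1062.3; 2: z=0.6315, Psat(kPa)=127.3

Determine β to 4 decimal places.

Raoult's law: Kᵢ = Pᵢˢᵃᵗ/P = Pᵢˢᵃᵗ/356.6.
  K_1 = 1062.3/356.6 = 2.978968, K_2 = 127.3/356.6 = 0.356983
Material balance + equilibrium reduce to Σ zᵢ(Kᵢ−1)/(1+β(Kᵢ−1)) = 0.
Check two-phase: ΣzᵢKᵢ = 1.3232 > 1 and Σzᵢ/Kᵢ = 1.8927 > 1, so g(0) = 0.3232 > 0 and g(1) = -0.8927 < 0.
Newton iteration, β⁰ = 0.5:
  β = 0.5000: g = -0.23193, g' = -0.9318 → β = 0.2511
  β = 0.2511: g = 0.00292, g' = -1.0154 → β = 0.2540
Converged at β = 0.2540.

β = 0.2540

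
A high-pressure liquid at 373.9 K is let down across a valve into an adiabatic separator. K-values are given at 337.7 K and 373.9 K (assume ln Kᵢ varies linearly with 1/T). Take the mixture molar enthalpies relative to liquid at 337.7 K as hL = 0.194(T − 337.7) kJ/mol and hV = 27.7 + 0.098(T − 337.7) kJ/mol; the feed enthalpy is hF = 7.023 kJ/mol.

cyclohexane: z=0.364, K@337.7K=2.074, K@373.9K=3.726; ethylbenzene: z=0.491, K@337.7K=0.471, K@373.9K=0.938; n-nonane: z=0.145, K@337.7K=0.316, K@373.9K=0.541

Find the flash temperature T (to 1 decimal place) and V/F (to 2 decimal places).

Adiabatic flash: solve Rachford–Rice at each trial T, then check hF = ψ·hV(T) + (1−ψ)·hL(T).
  T = 337.7 K: K = (2.074, 0.471, 0.316), RR gives ψ = 0.053, H_out = 1.456 kJ/mol
  T = 373.9 K: K = (3.726, 0.938, 0.541), RR gives ψ = 1.000, H_out = 31.248 kJ/mol
  T = 355.8 K: K = (2.822, 0.676, 0.419), RR gives ψ = 0.580, H_out = 18.560 kJ/mol
  T = 346.8 K: K = (2.431, 0.568, 0.366), RR gives ψ = 0.312, H_out = 10.137 kJ/mol
  T = 342.2 K: K = (2.246, 0.517, 0.340), RR gives ψ = 0.184, H_out = 5.881 kJ/mol
  T = 344.5 K: K = (2.337, 0.542, 0.353), RR gives ψ = 0.248, H_out = 8.027 kJ/mol
Linear interpolation between T = 342.2 (H_out = 5.881) and T = 344.5 (H_out = 8.027) on hF = 7.023 gives T ≈ 343.4 K, at which ψ = 0.22.

T = 343.4 K, V/F = 0.22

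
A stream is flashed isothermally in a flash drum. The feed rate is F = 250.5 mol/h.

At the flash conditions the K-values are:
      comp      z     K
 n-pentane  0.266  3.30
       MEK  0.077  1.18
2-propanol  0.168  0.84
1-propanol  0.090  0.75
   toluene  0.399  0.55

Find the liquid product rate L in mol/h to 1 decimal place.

Let ψ = V/F and solve Σ zᵢ(Kᵢ−1)/(1+ψ(Kᵢ−1)) = 0.
Feasibility: ΣzᵢKᵢ = 1.397, Σzᵢ/Kᵢ = 1.191 — both > 1, two phases present.
Newton iteration, ψ⁰ = 0.33:
  ψ = 0.330: g = 0.0971, g' = -0.580 → ψ = 0.497
  ψ = 0.497: g = 0.0118, g' = -0.455 → ψ = 0.523
  ψ = 0.523: g = 0.0002, g' = -0.443 → ψ = 0.524
Converged at ψ = 0.524.
Then V = ψ·F = 0.5238·250.5 = 131.2 mol/h and L = F − V = 119.3 mol/h.

L = 119.3 mol/h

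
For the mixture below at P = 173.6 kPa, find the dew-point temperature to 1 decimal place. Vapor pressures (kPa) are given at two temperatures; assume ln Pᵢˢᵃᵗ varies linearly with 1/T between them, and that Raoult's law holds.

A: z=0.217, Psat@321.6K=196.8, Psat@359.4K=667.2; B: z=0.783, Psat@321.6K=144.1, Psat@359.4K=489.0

T = 325.1 K

Dew-point temperature: Σzᵢ·P/Pᵢˢᵃᵗ(T) = 1. Interpolate ln Pᵢˢᵃᵗ = aᵢ + bᵢ/T.
  T = 321.6 K: ΣzᵢP/Pᵢˢᵃᵗ = 1.1347
  T = 359.4 K: ΣzᵢP/Pᵢˢᵃᵗ = 0.3344
  T = 340.5 K: ΣzᵢP/Pᵢˢᵃᵗ = 0.5955
  T = 331.1 K: ΣzᵢP/Pᵢˢᵃᵗ = 0.8131
  T = 326.4 K: ΣzᵢP/Pᵢˢᵃᵗ = 0.9565
  T = 324.0 K: ΣzᵢP/Pᵢˢᵃᵗ = 1.0412
  T = 325.2 K: ΣzᵢP/Pᵢˢᵃᵗ = 0.9978
Interpolating between 324.0 K and 325.2 K gives T ≈ 325.1 K.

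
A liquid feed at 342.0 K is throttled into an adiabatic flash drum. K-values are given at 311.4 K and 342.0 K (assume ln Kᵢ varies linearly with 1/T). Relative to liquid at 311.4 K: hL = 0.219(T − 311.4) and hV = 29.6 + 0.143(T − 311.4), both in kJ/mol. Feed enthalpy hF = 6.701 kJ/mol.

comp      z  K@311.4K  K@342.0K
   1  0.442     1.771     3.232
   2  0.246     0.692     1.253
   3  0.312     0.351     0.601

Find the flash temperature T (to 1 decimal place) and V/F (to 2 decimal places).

Adiabatic flash: solve Rachford–Rice at each trial T, then check hF = ψ·hV(T) + (1−ψ)·hL(T).
  T = 311.4 K: K = (1.771, 0.692, 0.351), RR gives ψ = 0.154, H_out = 4.566 kJ/mol
  T = 342.0 K: K = (3.232, 1.253, 0.601), RR gives ψ = 1.000, H_out = 33.976 kJ/mol
  T = 326.7 K: K = (2.426, 0.944, 0.465), RR gives ψ = 0.775, H_out = 25.393 kJ/mol
  T = 319.0 K: K = (2.079, 0.811, 0.405), RR gives ψ = 0.487, H_out = 15.790 kJ/mol
  T = 315.2 K: K = (1.921, 0.750, 0.377), RR gives ψ = 0.331, H_out = 10.535 kJ/mol
  T = 313.3 K: K = (1.845, 0.720, 0.364), RR gives ψ = 0.246, H_out = 7.665 kJ/mol
Linear interpolation between T = 311.4 (H_out = 4.566) and T = 313.3 (H_out = 7.665) on hF = 6.701 gives T ≈ 312.7 K, at which ψ = 0.22.

T = 312.7 K, V/F = 0.22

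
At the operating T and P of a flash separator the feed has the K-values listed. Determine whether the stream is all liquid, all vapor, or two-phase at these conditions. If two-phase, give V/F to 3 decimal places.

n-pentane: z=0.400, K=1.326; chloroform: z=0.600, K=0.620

all liquid

ΣzᵢKᵢ = 0.902; Σzᵢ/Kᵢ = 1.269.
Since ΣzᵢKᵢ < 1 the mixture is below its bubble point — single liquid phase.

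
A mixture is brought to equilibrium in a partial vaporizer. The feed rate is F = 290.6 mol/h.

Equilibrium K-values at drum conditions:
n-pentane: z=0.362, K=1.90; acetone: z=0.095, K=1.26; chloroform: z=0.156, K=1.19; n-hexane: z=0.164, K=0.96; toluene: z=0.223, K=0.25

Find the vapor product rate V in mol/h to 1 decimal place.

V = 144.9 mol/h

Rachford–Rice: g(ψ) = Σ zᵢ(Kᵢ−1)/(1+ψ(Kᵢ−1)) = 0.
g(0) = ΣzᵢKᵢ − 1 = 0.206 and g(1) = 1 − Σzᵢ/Kᵢ = -0.460, so a root lies in (0, 1).
Newton iteration, ψ⁰ = 0.5:
  ψ = 0.500: g = -0.0007, g' = -0.471 → ψ = 0.499
Converged at ψ = 0.499.
Then V = ψ·F = 0.4986·290.6 = 144.9 mol/h and L = F − V = 145.7 mol/h.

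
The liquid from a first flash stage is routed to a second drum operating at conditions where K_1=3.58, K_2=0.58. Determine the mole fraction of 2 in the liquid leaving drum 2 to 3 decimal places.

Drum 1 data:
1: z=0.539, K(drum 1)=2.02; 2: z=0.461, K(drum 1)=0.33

Drum 1:
Let ψ₁ = V/F and solve Σ zᵢ(Kᵢ−1)/(1+ψ₁(Kᵢ−1)) = 0.
Check two-phase: ΣzᵢKᵢ = 1.241 > 1 and Σzᵢ/Kᵢ = 1.664 > 1, so g(0) = 0.241 > 0 and g(1) = -0.664 < 0.
Binary case is linear: z₁(K₁−1)(1+ψ₁(K₂−1)) + z₂(K₂−1)(1+ψ₁(K₁−1)) = 0
⇒ ψ₁ = [z₁(K₁−1)+z₂(K₂−1)] / [−(K₁−1)(K₂−1)] = 0.2409/0.6834 = 0.353
Drum-1 compositions:
  1: x = 0.396, y = 0.801
  2: x = 0.604, y = 0.199
Drum-2 feed = drum-1 liquid: z₂ = (0.3964, 0.6036).
Drum 2:
Material balance + equilibrium reduce to Σ zᵢ(Kᵢ−1)/(1+ψ₂(Kᵢ−1)) = 0.
Check two-phase: ΣzᵢKᵢ = 1.769 > 1 and Σzᵢ/Kᵢ = 1.151 > 1, so g(0) = 0.769 > 0 and g(1) = -0.151 < 0.
Binary case is linear: z₁(K₁−1)(1+ψ₂(K₂−1)) + z₂(K₂−1)(1+ψ₂(K₁−1)) = 0
⇒ ψ₂ = [z₁(K₁−1)+z₂(K₂−1)] / [−(K₁−1)(K₂−1)] = 0.7693/1.0836 = 0.710
  1: x = 0.140, y = 0.501
  2: x = 0.860, y = 0.499

x_2 (drum 2) = 0.860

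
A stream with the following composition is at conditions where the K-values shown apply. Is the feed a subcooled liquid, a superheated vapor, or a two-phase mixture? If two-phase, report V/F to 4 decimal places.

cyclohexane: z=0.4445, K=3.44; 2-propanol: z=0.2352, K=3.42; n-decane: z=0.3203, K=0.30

two-phase, V/F = 0.8394

ΣzᵢKᵢ = 2.4296; Σzᵢ/Kᵢ = 1.2657.
Both exceed 1, so a two-phase solution exists.
Iterate (Newton) starting at ψ = 0.32:
  ψ = 0.3200: g = 0.64089, g' = -1.5326 → ψ = 0.7382
  ψ = 0.7382: g = 0.12754, g' = -1.1867 → ψ = 0.8456
  ψ = 0.8456: g = -0.00858, g' = -1.3730 → ψ = 0.8394
Converged at ψ = 0.8394.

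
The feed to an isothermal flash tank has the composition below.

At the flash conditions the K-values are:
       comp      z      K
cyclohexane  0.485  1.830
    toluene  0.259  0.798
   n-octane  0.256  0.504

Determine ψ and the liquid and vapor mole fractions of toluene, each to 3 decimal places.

Newton iteration, ψ⁰ = 0.68:
  ψ = 0.680: g = 0.0051, g' = -0.294 → ψ = 0.697
Converged at ψ = 0.697.
Compositions from xᵢ = zᵢ/(1+ψ(Kᵢ−1)), yᵢ = Kᵢxᵢ:
  cyclohexane: x = 0.307, y = 0.562
  toluene: x = 0.301, y = 0.241
  n-octane: x = 0.391, y = 0.197

ψ = 0.697, x_toluene = 0.301, y_toluene = 0.241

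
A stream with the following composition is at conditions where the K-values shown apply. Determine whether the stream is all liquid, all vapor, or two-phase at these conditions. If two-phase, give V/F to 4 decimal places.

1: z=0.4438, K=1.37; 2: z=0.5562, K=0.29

all liquid

ΣzᵢKᵢ = 0.7693; Σzᵢ/Kᵢ = 2.2419.
Since ΣzᵢKᵢ < 1 the mixture is below its bubble point — single liquid phase.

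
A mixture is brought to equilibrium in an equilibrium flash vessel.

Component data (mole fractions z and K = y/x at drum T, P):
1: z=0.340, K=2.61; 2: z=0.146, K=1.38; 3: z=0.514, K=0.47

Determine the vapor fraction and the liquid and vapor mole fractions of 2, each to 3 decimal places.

ψ = 0.463, x_2 = 0.124, y_2 = 0.171

Rachford–Rice: g(ψ) = Σ zᵢ(Kᵢ−1)/(1+ψ(Kᵢ−1)) = 0.
Feasibility: ΣzᵢKᵢ = 1.330, Σzᵢ/Kᵢ = 1.330 — both > 1, two phases present.
Iterate (Newton) starting at ψ = 0.49:
  ψ = 0.490: g = -0.0152, g' = -0.554 → ψ = 0.463
Converged at ψ = 0.463.
Compositions from xᵢ = zᵢ/(1+ψ(Kᵢ−1)), yᵢ = Kᵢxᵢ:
  1: x = 0.195, y = 0.509
  2: x = 0.124, y = 0.171
  3: x = 0.681, y = 0.320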